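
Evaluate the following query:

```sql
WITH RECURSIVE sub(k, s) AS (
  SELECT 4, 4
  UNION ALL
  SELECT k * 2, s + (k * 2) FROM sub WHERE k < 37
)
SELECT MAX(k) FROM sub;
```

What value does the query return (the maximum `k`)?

64

Base: k=4, s=4.
Iteration 1: 4 < 37 holds -> k = 4 * 2 = 8, s = 4 + 8 = 12.
Iteration 2: 8 < 37 holds -> k = 8 * 2 = 16, s = 12 + 16 = 28.
Iteration 3: 16 < 37 holds -> k = 16 * 2 = 32, s = 28 + 32 = 60.
Iteration 4: 32 < 37 holds -> k = 32 * 2 = 64, s = 60 + 64 = 124.
Iteration 5: 64 < 37 fails; recursion stops.
k values: 4, 8, 16, 32, 64; the maximum is 64.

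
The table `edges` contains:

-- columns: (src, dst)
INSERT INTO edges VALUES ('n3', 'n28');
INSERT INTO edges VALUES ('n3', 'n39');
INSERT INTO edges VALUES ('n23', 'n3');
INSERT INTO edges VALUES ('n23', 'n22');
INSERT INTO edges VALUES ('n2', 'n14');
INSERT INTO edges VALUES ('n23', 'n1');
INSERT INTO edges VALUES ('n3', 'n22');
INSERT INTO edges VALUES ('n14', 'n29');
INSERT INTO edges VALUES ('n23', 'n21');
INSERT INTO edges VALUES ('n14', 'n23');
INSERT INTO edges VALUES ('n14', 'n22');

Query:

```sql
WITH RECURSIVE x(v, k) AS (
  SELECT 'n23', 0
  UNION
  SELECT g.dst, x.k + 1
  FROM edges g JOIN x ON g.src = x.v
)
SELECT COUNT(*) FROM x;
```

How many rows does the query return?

8

Base: (n23, k=0).
Iteration 1: edges from {n23} -> (n1, k=1), (n21, k=1), (n22, k=1), (n3, k=1).
Iteration 2: edges from {n1,n21,n22,n3} -> (n22, k=2), (n28, k=2), (n39, k=2).
Iteration 3: no outgoing edges from {n22,n28,n39}; recursion stops.
Total rows emitted: 8.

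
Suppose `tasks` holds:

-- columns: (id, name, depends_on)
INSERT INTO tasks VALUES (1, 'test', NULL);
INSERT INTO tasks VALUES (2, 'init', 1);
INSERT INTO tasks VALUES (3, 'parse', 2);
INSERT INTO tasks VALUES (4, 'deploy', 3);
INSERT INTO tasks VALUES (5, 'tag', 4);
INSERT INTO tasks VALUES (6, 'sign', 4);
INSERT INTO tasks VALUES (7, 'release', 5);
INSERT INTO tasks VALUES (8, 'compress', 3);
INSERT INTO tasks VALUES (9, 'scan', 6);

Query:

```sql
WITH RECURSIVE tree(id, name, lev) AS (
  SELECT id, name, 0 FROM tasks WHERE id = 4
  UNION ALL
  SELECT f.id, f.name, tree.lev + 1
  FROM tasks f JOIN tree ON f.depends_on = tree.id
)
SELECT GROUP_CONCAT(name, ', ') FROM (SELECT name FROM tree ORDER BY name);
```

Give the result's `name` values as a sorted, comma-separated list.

deploy, release, scan, sign, tag

Base: id=4 (deploy) at lev 0.
Iteration 1: rows with depends_on in {4} -> tag (id 5, lev 1), sign (id 6, lev 1).
Iteration 2: rows with depends_on in {5,6} -> release (id 7, lev 2), scan (id 9, lev 2).
Iteration 3: no rows with depends_on in {7,9}; recursion stops.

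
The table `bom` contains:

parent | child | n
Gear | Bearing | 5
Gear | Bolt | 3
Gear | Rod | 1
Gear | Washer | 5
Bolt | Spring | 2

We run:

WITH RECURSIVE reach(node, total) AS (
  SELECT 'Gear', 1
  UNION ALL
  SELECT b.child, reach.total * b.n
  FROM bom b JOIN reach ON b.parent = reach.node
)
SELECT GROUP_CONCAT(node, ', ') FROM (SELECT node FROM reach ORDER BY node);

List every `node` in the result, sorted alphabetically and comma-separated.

Bearing, Bolt, Gear, Rod, Spring, Washer

Base: (Gear, total=1).
Iteration 1: components of {Gear} -> Bearing = 1*5 = 5, Bolt = 1*3 = 3, Rod = 1*1 = 1, Washer = 1*5 = 5.
Iteration 2: components of {Bearing,Bolt,Rod,Washer} -> Spring = 3*2 = 6.
Iteration 3: no further components; recursion stops.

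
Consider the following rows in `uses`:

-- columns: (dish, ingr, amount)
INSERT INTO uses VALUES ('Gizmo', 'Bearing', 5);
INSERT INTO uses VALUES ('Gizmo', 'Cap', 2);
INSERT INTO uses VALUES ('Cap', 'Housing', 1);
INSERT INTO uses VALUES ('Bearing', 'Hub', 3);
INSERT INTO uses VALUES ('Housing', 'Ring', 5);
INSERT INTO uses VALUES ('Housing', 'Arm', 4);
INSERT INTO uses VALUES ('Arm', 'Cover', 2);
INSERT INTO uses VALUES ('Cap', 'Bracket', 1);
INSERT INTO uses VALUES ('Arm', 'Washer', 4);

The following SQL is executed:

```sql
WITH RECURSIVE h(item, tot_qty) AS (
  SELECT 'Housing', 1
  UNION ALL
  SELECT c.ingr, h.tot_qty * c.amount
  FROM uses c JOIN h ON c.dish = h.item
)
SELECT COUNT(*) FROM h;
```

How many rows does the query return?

5

Base: (Housing, tot_qty=1).
Iteration 1: components of {Housing} -> Arm = 1*4 = 4, Ring = 1*5 = 5.
Iteration 2: components of {Arm,Ring} -> Cover = 4*2 = 8, Washer = 4*4 = 16.
Iteration 3: no further components; recursion stops.
Total rows emitted: 5.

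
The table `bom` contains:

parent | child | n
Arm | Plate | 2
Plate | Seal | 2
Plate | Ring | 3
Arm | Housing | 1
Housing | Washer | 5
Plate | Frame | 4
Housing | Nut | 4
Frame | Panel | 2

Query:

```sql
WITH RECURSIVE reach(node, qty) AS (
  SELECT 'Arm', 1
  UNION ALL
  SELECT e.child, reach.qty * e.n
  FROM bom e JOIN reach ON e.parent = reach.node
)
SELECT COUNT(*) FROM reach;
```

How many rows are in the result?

9

Base: (Arm, qty=1).
Iteration 1: components of {Arm} -> Housing = 1*1 = 1, Plate = 1*2 = 2.
Iteration 2: components of {Housing,Plate} -> Frame = 2*4 = 8, Nut = 1*4 = 4, Ring = 2*3 = 6, Seal = 2*2 = 4, Washer = 1*5 = 5.
Iteration 3: components of {Frame,Nut,Ring,Seal,Washer} -> Panel = 8*2 = 16.
Iteration 4: no further components; recursion stops.
Total rows emitted: 9.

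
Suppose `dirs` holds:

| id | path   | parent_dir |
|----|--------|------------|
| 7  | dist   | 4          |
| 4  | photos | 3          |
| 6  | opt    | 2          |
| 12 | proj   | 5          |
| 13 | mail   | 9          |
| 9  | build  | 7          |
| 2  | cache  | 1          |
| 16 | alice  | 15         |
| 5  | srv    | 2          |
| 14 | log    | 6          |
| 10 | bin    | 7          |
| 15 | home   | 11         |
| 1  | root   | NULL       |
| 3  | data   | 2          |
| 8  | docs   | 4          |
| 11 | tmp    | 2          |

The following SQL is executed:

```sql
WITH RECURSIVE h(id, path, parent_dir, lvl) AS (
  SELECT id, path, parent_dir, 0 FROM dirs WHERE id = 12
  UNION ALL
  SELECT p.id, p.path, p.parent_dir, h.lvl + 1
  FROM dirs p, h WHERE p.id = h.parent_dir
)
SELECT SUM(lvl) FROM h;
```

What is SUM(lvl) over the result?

6

Base: id=12 (proj), parent_dir=5, lvl 0.
Iteration 1: join on id=5 -> srv (id 5, parent_dir=2, lvl 1).
Iteration 2: join on id=2 -> cache (id 2, parent_dir=1, lvl 2).
Iteration 3: join on id=1 -> root (id 1, parent_dir=NULL, lvl 3).
Iteration 4: parent_dir is NULL; no match; recursion stops.
SUM(lvl) = 0 + 1 + 2 + 3 = 6.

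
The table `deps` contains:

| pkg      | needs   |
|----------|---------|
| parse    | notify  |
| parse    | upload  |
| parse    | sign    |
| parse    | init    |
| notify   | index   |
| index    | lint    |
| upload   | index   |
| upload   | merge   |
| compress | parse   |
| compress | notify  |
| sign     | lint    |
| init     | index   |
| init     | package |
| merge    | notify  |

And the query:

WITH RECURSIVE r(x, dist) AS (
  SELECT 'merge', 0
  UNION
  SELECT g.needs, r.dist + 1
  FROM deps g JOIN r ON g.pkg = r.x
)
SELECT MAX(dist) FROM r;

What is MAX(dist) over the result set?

Base: (merge, dist=0).
Iteration 1: edges from {merge} -> (notify, dist=1).
Iteration 2: edges from {notify} -> (index, dist=2).
Iteration 3: edges from {index} -> (lint, dist=3).
Iteration 4: no outgoing edges from {lint}; recursion stops.
dist values: 0, 1, 2, 3; the maximum is 3.

3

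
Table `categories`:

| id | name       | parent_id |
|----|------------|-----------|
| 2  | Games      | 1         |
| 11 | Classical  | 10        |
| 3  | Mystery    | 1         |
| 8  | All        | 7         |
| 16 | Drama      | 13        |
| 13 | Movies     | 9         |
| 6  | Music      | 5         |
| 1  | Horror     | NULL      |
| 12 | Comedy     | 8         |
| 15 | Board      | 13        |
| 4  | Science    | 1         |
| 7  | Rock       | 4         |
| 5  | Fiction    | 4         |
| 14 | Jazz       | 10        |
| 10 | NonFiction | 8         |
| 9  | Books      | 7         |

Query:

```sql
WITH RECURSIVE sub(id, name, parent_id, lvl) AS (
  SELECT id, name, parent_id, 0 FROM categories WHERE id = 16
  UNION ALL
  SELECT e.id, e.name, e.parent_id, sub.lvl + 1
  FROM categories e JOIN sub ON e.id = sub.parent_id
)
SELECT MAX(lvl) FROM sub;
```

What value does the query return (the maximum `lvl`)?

Base: id=16 (Drama), parent_id=13, lvl 0.
Iteration 1: join on id=13 -> Movies (id 13, parent_id=9, lvl 1).
Iteration 2: join on id=9 -> Books (id 9, parent_id=7, lvl 2).
Iteration 3: join on id=7 -> Rock (id 7, parent_id=4, lvl 3).
Iteration 4: join on id=4 -> Science (id 4, parent_id=1, lvl 4).
Iteration 5: join on id=1 -> Horror (id 1, parent_id=NULL, lvl 5).
Iteration 6: parent_id is NULL; no match; recursion stops.
lvl values: 0, 1, 2, 3, 4, 5; the maximum is 5.

5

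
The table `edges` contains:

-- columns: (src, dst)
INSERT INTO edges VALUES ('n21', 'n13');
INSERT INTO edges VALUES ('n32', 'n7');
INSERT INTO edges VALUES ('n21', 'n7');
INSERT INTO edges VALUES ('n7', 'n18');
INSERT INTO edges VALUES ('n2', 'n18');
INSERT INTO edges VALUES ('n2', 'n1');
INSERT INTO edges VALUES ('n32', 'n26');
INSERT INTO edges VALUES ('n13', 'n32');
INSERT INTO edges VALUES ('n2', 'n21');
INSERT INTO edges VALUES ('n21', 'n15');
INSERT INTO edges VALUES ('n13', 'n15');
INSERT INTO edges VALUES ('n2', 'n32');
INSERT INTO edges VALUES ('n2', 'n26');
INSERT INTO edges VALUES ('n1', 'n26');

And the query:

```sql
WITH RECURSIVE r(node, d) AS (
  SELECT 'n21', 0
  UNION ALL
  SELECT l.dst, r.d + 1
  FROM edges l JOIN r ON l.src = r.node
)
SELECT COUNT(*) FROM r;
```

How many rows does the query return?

10

Base: (n21, d=0).
Iteration 1: edges from {n21} -> (n13, d=1), (n15, d=1), (n7, d=1).
Iteration 2: edges from {n13,n15,n7} -> (n15, d=2), (n18, d=2), (n32, d=2).
Iteration 3: edges from {n15,n18,n32} -> (n26, d=3), (n7, d=3).
Iteration 4: edges from {n26,n7} -> (n18, d=4).
Iteration 5: no outgoing edges from {n18}; recursion stops.
Total rows emitted: 10.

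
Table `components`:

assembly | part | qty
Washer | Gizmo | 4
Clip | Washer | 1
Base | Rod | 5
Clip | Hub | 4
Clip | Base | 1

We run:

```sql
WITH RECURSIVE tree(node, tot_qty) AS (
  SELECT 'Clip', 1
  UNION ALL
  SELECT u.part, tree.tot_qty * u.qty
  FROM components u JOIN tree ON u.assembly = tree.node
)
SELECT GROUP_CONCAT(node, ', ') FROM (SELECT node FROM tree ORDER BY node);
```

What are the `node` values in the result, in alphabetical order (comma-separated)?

Base: (Clip, tot_qty=1).
Iteration 1: components of {Clip} -> Base = 1*1 = 1, Hub = 1*4 = 4, Washer = 1*1 = 1.
Iteration 2: components of {Base,Hub,Washer} -> Gizmo = 1*4 = 4, Rod = 1*5 = 5.
Iteration 3: no further components; recursion stops.

Base, Clip, Gizmo, Hub, Rod, Washer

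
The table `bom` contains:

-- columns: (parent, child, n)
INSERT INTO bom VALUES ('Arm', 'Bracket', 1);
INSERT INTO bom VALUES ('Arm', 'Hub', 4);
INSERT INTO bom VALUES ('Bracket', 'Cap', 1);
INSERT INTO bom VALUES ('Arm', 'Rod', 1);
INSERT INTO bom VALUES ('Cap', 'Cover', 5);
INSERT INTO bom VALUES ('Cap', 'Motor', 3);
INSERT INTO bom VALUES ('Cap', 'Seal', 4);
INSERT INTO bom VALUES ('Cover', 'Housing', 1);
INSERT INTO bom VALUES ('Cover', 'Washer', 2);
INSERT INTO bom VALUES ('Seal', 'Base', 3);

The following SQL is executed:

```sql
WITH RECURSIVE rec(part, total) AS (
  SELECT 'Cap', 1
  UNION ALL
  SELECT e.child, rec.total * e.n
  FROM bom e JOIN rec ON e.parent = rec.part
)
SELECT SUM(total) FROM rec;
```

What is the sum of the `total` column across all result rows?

Base: (Cap, total=1).
Iteration 1: components of {Cap} -> Cover = 1*5 = 5, Motor = 1*3 = 3, Seal = 1*4 = 4.
Iteration 2: components of {Cover,Motor,Seal} -> Base = 4*3 = 12, Housing = 5*1 = 5, Washer = 5*2 = 10.
Iteration 3: no further components; recursion stops.
SUM(total) = 1 + 5 + 3 + 4 + 5 + 10 + 12 = 40.

40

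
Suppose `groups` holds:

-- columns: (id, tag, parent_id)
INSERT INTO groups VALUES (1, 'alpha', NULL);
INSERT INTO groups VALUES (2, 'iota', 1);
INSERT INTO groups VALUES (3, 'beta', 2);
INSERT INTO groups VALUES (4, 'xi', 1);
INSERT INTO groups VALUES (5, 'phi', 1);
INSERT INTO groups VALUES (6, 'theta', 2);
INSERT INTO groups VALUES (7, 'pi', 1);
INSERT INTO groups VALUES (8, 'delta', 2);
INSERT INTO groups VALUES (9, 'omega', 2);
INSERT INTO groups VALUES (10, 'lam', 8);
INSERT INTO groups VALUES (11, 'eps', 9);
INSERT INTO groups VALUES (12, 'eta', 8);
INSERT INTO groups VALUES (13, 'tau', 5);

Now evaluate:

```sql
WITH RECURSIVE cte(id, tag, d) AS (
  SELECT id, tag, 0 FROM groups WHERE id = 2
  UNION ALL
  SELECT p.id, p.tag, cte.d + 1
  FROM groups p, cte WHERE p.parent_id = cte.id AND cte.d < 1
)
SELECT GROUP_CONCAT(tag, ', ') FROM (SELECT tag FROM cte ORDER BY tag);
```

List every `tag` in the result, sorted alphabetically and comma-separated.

Base: id=2 (iota) at d 0.
Iteration 1: rows with parent_id in {2} -> beta (id 3, d 1), theta (id 6, d 1), delta (id 8, d 1), omega (id 9, d 1).
Iteration 2: d < 1 fails for all current rows; recursion stops.

beta, delta, iota, omega, theta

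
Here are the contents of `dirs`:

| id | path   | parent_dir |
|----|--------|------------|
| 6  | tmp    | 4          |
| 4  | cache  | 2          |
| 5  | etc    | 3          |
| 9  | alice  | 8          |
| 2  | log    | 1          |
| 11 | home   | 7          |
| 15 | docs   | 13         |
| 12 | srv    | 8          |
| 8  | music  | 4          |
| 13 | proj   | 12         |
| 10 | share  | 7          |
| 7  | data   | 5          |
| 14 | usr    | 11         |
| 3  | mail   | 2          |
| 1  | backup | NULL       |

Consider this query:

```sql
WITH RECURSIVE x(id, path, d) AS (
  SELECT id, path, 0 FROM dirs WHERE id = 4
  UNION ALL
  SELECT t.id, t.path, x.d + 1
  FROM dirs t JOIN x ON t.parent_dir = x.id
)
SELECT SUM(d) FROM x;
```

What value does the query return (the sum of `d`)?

13

Base: id=4 (cache) at d 0.
Iteration 1: rows with parent_dir in {4} -> tmp (id 6, d 1), music (id 8, d 1).
Iteration 2: rows with parent_dir in {6,8} -> alice (id 9, d 2), srv (id 12, d 2).
Iteration 3: rows with parent_dir in {9,12} -> proj (id 13, d 3).
Iteration 4: rows with parent_dir in {13} -> docs (id 15, d 4).
Iteration 5: no rows with parent_dir in {15}; recursion stops.
SUM(d) = 0 + 1 + 1 + 2 + 2 + 3 + 4 = 13.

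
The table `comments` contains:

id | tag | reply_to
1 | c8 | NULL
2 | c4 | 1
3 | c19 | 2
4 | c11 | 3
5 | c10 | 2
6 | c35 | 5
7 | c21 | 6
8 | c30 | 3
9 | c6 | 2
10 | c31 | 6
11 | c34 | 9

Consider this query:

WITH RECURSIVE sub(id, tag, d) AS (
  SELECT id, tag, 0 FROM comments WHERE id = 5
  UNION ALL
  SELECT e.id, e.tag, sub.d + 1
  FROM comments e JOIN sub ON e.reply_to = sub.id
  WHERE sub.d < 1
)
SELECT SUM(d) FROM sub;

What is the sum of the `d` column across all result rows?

1

Base: id=5 (c10) at d 0.
Iteration 1: rows with reply_to in {5} -> c35 (id 6, d 1).
Iteration 2: d < 1 fails for all current rows; recursion stops.
SUM(d) = 0 + 1 = 1.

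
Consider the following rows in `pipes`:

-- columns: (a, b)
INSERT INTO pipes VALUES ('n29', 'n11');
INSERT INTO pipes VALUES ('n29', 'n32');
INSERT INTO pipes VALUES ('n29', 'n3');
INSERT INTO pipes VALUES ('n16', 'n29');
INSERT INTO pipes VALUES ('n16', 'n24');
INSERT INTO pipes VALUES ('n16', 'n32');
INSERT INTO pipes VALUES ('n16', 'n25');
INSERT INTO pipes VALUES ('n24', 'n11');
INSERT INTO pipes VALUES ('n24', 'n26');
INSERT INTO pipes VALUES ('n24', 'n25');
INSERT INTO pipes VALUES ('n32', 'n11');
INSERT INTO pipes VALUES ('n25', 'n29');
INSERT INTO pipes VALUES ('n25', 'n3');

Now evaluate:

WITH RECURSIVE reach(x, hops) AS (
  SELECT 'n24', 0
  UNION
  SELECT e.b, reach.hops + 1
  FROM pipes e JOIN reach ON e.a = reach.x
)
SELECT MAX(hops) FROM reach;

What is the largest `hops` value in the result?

Base: (n24, hops=0).
Iteration 1: edges from {n24} -> (n11, hops=1), (n25, hops=1), (n26, hops=1).
Iteration 2: edges from {n11,n25,n26} -> (n29, hops=2), (n3, hops=2).
Iteration 3: edges from {n29,n3} -> (n11, hops=3), (n3, hops=3), (n32, hops=3).
Iteration 4: edges from {n11,n3,n32} -> (n11, hops=4).
Iteration 5: no outgoing edges from {n11}; recursion stops.
hops values: 0, 1, 1, 1, 2, 2, 3, 3, 3, 4; the maximum is 4.

4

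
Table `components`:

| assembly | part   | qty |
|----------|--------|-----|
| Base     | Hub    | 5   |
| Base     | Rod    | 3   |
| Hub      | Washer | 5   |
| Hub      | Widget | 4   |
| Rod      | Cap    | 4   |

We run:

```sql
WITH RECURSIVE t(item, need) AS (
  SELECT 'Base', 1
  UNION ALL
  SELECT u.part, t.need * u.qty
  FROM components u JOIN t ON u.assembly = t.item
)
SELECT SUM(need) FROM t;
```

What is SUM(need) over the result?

66

Base: (Base, need=1).
Iteration 1: components of {Base} -> Hub = 1*5 = 5, Rod = 1*3 = 3.
Iteration 2: components of {Hub,Rod} -> Cap = 3*4 = 12, Washer = 5*5 = 25, Widget = 5*4 = 20.
Iteration 3: no further components; recursion stops.
SUM(need) = 1 + 5 + 3 + 25 + 20 + 12 = 66.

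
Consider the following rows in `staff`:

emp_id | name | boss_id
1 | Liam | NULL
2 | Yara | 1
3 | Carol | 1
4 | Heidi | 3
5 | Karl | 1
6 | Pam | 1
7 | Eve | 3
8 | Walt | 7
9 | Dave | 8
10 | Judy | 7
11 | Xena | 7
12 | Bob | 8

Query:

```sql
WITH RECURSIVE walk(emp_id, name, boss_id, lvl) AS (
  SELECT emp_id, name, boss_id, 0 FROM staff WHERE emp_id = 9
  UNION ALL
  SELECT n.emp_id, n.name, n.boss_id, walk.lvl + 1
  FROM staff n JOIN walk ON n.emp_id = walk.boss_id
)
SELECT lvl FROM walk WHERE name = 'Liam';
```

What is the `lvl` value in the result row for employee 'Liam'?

4

Base: emp_id=9 (Dave), boss_id=8, lvl 0.
Iteration 1: join on emp_id=8 -> Walt (id 8, boss_id=7, lvl 1).
Iteration 2: join on emp_id=7 -> Eve (id 7, boss_id=3, lvl 2).
Iteration 3: join on emp_id=3 -> Carol (id 3, boss_id=1, lvl 3).
Iteration 4: join on emp_id=1 -> Liam (id 1, boss_id=NULL, lvl 4).
Iteration 5: boss_id is NULL; no match; recursion stops.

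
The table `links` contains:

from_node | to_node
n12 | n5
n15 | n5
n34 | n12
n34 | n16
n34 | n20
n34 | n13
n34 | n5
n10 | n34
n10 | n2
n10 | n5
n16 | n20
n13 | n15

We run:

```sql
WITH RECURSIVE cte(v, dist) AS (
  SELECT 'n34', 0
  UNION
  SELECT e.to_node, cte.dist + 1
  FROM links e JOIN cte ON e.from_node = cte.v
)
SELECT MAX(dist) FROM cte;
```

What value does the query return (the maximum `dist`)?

3

Base: (n34, dist=0).
Iteration 1: edges from {n34} -> (n12, dist=1), (n13, dist=1), (n16, dist=1), (n20, dist=1), (n5, dist=1).
Iteration 2: edges from {n12,n13,n16,n20,n5} -> (n15, dist=2), (n20, dist=2), (n5, dist=2).
Iteration 3: edges from {n15,n20,n5} -> (n5, dist=3).
Iteration 4: no outgoing edges from {n5}; recursion stops.
dist values: 0, 1, 1, 1, 1, 1, 2, 2, 2, 3; the maximum is 3.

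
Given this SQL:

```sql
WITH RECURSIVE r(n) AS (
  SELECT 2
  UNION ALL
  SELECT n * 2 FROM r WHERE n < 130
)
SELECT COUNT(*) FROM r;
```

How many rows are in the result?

8

Base: n=2.
Iteration 1: 2 < 130 holds -> n = 2 * 2 = 4.
Iteration 2: 4 < 130 holds -> n = 4 * 2 = 8.
Iteration 3: 8 < 130 holds -> n = 8 * 2 = 16.
Iteration 4: 16 < 130 holds -> n = 16 * 2 = 32.
Iteration 5: 32 < 130 holds -> n = 32 * 2 = 64.
Iteration 6: 64 < 130 holds -> n = 64 * 2 = 128.
Iteration 7: 128 < 130 holds -> n = 128 * 2 = 256.
Iteration 8: 256 < 130 fails; recursion stops.
Total rows emitted: 8.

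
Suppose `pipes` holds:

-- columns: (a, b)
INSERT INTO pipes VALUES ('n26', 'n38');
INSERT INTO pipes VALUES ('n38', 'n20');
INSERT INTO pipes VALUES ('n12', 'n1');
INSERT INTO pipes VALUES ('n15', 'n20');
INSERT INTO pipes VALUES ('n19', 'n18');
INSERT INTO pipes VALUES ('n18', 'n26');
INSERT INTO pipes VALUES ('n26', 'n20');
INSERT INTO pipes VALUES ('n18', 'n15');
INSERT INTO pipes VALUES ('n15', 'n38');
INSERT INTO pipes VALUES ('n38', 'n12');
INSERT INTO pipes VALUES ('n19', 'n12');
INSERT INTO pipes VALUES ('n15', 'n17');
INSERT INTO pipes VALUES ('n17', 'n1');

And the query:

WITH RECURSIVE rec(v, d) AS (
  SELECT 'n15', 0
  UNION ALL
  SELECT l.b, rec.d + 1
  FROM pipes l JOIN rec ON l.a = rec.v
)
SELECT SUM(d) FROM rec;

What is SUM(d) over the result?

Base: (n15, d=0).
Iteration 1: edges from {n15} -> (n17, d=1), (n20, d=1), (n38, d=1).
Iteration 2: edges from {n17,n20,n38} -> (n1, d=2), (n12, d=2), (n20, d=2).
Iteration 3: edges from {n1,n12,n20} -> (n1, d=3).
Iteration 4: no outgoing edges from {n1}; recursion stops.
SUM(d) = 0 + 1 + 1 + 1 + 2 + 2 + 2 + 3 = 12.

12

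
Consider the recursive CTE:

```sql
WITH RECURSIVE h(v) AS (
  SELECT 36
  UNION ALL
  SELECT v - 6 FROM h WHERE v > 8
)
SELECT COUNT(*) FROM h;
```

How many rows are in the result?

Base: v=36.
Iteration 1: 36 > 8 holds -> v = 36 - 6 = 30.
Iteration 2: 30 > 8 holds -> v = 30 - 6 = 24.
Iteration 3: 24 > 8 holds -> v = 24 - 6 = 18.
Iteration 4: 18 > 8 holds -> v = 18 - 6 = 12.
Iteration 5: 12 > 8 holds -> v = 12 - 6 = 6.
Iteration 6: 6 > 8 fails; recursion stops.
Total rows emitted: 6.

6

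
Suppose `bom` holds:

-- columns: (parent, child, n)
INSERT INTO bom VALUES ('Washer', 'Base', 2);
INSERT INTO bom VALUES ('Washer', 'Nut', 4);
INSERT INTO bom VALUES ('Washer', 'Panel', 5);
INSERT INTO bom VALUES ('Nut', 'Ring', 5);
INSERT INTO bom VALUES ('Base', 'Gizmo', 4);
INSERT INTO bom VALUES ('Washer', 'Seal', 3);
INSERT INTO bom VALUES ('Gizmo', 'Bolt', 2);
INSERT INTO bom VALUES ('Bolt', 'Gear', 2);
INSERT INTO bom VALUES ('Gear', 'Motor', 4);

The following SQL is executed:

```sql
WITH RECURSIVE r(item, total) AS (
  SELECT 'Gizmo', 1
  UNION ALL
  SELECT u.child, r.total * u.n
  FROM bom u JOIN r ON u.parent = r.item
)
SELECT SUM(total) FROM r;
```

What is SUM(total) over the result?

Base: (Gizmo, total=1).
Iteration 1: components of {Gizmo} -> Bolt = 1*2 = 2.
Iteration 2: components of {Bolt} -> Gear = 2*2 = 4.
Iteration 3: components of {Gear} -> Motor = 4*4 = 16.
Iteration 4: no further components; recursion stops.
SUM(total) = 1 + 2 + 4 + 16 = 23.

23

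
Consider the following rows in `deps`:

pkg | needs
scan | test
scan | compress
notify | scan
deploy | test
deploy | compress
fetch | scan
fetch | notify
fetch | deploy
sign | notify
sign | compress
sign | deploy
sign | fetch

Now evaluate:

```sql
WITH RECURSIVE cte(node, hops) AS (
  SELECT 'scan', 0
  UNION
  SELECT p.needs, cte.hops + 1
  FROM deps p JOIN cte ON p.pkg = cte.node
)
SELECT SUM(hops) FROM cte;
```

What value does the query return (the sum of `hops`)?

2

Base: (scan, hops=0).
Iteration 1: edges from {scan} -> (compress, hops=1), (test, hops=1).
Iteration 2: no outgoing edges from {compress,test}; recursion stops.
SUM(hops) = 0 + 1 + 1 = 2.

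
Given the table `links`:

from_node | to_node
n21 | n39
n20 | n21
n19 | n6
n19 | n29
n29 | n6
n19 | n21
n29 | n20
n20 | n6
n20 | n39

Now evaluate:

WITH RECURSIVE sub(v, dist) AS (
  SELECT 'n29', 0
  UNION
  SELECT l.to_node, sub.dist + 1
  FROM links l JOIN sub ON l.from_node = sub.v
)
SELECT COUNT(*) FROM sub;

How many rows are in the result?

7

Base: (n29, dist=0).
Iteration 1: edges from {n29} -> (n20, dist=1), (n6, dist=1).
Iteration 2: edges from {n20,n6} -> (n21, dist=2), (n39, dist=2), (n6, dist=2).
Iteration 3: edges from {n21,n39,n6} -> (n39, dist=3).
Iteration 4: no outgoing edges from {n39}; recursion stops.
Total rows emitted: 7.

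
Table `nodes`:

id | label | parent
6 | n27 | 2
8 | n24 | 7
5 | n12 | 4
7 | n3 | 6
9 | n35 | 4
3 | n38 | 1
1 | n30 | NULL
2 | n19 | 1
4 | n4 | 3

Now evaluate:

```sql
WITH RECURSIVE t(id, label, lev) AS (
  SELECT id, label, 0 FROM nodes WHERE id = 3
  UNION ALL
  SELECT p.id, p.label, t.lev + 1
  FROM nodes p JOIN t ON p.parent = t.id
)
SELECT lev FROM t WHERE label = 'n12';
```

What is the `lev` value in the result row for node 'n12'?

Base: id=3 (n38) at lev 0.
Iteration 1: rows with parent in {3} -> n4 (id 4, lev 1).
Iteration 2: rows with parent in {4} -> n12 (id 5, lev 2), n35 (id 9, lev 2).
Iteration 3: no rows with parent in {5,9}; recursion stops.

2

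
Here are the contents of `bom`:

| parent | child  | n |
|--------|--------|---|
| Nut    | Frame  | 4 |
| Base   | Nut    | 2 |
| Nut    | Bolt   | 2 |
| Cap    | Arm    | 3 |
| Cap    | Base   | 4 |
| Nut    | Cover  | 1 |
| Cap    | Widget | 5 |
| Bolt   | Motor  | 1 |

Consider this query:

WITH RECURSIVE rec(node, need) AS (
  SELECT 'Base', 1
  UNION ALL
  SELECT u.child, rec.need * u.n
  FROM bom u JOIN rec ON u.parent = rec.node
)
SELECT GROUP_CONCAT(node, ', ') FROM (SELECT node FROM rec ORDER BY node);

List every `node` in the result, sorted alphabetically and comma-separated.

Base: (Base, need=1).
Iteration 1: components of {Base} -> Nut = 1*2 = 2.
Iteration 2: components of {Nut} -> Bolt = 2*2 = 4, Cover = 2*1 = 2, Frame = 2*4 = 8.
Iteration 3: components of {Bolt,Cover,Frame} -> Motor = 4*1 = 4.
Iteration 4: no further components; recursion stops.

Base, Bolt, Cover, Frame, Motor, Nut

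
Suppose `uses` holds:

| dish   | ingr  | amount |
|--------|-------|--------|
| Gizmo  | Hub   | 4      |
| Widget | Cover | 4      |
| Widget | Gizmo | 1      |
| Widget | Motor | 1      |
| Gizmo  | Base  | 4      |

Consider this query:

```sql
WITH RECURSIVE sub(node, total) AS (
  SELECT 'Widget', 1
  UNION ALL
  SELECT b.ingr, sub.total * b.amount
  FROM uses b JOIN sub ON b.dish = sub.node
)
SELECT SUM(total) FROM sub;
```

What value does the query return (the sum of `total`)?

Base: (Widget, total=1).
Iteration 1: components of {Widget} -> Cover = 1*4 = 4, Gizmo = 1*1 = 1, Motor = 1*1 = 1.
Iteration 2: components of {Cover,Gizmo,Motor} -> Base = 1*4 = 4, Hub = 1*4 = 4.
Iteration 3: no further components; recursion stops.
SUM(total) = 1 + 1 + 1 + 4 + 4 + 4 = 15.

15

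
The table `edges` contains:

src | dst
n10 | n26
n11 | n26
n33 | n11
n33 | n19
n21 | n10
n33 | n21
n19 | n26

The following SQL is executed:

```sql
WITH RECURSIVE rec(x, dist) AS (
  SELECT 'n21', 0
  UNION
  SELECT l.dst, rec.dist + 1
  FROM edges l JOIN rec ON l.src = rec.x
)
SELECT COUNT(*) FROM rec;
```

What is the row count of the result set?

Base: (n21, dist=0).
Iteration 1: edges from {n21} -> (n10, dist=1).
Iteration 2: edges from {n10} -> (n26, dist=2).
Iteration 3: no outgoing edges from {n26}; recursion stops.
Total rows emitted: 3.

3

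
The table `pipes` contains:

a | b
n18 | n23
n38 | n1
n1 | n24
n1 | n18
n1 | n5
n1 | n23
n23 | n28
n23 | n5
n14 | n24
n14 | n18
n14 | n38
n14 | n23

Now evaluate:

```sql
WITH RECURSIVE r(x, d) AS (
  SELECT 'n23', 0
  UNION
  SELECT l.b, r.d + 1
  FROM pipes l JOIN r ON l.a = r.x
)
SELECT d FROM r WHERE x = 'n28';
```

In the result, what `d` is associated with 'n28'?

Base: (n23, d=0).
Iteration 1: edges from {n23} -> (n28, d=1), (n5, d=1).
Iteration 2: no outgoing edges from {n28,n5}; recursion stops.

1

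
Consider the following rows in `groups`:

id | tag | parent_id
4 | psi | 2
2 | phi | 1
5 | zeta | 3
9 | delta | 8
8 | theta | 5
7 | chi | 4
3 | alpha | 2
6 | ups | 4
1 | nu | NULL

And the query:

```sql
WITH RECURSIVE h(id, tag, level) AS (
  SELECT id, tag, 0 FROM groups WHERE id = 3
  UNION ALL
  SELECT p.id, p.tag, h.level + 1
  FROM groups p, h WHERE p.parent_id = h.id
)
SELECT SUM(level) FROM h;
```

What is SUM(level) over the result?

6

Base: id=3 (alpha) at level 0.
Iteration 1: rows with parent_id in {3} -> zeta (id 5, level 1).
Iteration 2: rows with parent_id in {5} -> theta (id 8, level 2).
Iteration 3: rows with parent_id in {8} -> delta (id 9, level 3).
Iteration 4: no rows with parent_id in {9}; recursion stops.
SUM(level) = 0 + 1 + 2 + 3 = 6.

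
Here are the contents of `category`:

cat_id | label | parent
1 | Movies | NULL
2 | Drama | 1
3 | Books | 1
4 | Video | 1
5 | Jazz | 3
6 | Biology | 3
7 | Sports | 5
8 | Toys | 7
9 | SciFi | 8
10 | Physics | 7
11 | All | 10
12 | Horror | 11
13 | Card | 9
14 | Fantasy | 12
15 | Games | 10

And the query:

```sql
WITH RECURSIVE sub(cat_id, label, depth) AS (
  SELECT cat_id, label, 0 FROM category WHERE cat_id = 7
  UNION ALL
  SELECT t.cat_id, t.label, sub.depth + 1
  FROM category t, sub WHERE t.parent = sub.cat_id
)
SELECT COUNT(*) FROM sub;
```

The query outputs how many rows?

9

Base: cat_id=7 (Sports) at depth 0.
Iteration 1: rows with parent in {7} -> Toys (id 8, depth 1), Physics (id 10, depth 1).
Iteration 2: rows with parent in {8,10} -> SciFi (id 9, depth 2), All (id 11, depth 2), Games (id 15, depth 2).
Iteration 3: rows with parent in {9,11,15} -> Horror (id 12, depth 3), Card (id 13, depth 3).
Iteration 4: rows with parent in {12,13} -> Fantasy (id 14, depth 4).
Iteration 5: no rows with parent in {14}; recursion stops.
Total rows emitted: 9.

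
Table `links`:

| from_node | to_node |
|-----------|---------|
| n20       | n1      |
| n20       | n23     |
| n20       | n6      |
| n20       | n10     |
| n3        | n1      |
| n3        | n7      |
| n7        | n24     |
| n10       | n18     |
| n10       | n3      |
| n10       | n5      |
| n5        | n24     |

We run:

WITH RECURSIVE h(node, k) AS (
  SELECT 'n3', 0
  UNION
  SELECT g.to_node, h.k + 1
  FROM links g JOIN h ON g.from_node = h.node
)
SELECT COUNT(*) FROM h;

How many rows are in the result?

Base: (n3, k=0).
Iteration 1: edges from {n3} -> (n1, k=1), (n7, k=1).
Iteration 2: edges from {n1,n7} -> (n24, k=2).
Iteration 3: no outgoing edges from {n24}; recursion stops.
Total rows emitted: 4.

4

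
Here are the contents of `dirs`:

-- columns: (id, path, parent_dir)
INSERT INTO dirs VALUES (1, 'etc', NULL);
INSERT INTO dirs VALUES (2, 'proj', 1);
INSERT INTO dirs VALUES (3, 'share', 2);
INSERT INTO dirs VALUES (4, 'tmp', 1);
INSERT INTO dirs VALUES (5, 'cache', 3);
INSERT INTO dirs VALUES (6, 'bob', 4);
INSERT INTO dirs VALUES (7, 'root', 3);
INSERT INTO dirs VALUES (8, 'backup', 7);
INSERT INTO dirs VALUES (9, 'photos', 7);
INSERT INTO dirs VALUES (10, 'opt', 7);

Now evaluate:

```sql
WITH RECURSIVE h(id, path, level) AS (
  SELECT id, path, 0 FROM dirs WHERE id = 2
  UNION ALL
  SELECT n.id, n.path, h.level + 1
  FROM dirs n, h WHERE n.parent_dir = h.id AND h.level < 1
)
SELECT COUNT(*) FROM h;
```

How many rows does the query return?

2

Base: id=2 (proj) at level 0.
Iteration 1: rows with parent_dir in {2} -> share (id 3, level 1).
Iteration 2: level < 1 fails for all current rows; recursion stops.
Total rows emitted: 2.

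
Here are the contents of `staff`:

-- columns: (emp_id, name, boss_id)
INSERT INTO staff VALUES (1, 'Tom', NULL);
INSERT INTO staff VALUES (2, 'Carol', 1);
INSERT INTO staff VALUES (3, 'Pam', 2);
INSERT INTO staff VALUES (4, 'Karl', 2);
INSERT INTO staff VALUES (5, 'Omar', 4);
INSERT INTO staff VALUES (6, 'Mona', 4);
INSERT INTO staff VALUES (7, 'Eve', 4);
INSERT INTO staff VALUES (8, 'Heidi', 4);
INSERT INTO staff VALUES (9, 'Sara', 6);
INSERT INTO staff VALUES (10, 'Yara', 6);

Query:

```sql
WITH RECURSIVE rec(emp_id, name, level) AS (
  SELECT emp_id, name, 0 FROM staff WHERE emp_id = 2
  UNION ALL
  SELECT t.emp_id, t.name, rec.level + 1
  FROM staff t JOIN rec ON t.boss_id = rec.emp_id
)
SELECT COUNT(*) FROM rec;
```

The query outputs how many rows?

9

Base: emp_id=2 (Carol) at level 0.
Iteration 1: rows with boss_id in {2} -> Pam (id 3, level 1), Karl (id 4, level 1).
Iteration 2: rows with boss_id in {3,4} -> Omar (id 5, level 2), Mona (id 6, level 2), Eve (id 7, level 2), Heidi (id 8, level 2).
Iteration 3: rows with boss_id in {5,6,7,8} -> Sara (id 9, level 3), Yara (id 10, level 3).
Iteration 4: no rows with boss_id in {9,10}; recursion stops.
Total rows emitted: 9.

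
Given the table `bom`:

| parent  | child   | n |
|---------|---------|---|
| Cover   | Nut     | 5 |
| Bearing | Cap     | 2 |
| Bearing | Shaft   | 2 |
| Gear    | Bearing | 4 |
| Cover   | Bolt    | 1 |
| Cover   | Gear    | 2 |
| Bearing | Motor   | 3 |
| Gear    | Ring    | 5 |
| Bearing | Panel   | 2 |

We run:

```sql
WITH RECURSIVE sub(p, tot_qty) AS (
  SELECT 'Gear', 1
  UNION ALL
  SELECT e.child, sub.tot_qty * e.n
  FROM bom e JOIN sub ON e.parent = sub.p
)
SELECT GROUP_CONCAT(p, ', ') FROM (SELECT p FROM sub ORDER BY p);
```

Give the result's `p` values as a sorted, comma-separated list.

Base: (Gear, tot_qty=1).
Iteration 1: components of {Gear} -> Bearing = 1*4 = 4, Ring = 1*5 = 5.
Iteration 2: components of {Bearing,Ring} -> Cap = 4*2 = 8, Motor = 4*3 = 12, Panel = 4*2 = 8, Shaft = 4*2 = 8.
Iteration 3: no further components; recursion stops.

Bearing, Cap, Gear, Motor, Panel, Ring, Shaft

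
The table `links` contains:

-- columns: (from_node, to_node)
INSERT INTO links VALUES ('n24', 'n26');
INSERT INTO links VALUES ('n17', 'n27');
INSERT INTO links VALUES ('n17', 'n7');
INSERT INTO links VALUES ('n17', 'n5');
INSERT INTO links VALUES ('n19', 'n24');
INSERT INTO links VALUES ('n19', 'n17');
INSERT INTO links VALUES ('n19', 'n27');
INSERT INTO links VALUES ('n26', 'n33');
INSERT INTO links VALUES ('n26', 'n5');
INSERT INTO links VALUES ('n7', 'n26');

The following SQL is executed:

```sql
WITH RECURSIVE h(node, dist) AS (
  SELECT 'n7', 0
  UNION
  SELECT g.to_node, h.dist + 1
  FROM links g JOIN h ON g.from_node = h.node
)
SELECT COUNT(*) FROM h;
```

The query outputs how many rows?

4

Base: (n7, dist=0).
Iteration 1: edges from {n7} -> (n26, dist=1).
Iteration 2: edges from {n26} -> (n33, dist=2), (n5, dist=2).
Iteration 3: no outgoing edges from {n33,n5}; recursion stops.
Total rows emitted: 4.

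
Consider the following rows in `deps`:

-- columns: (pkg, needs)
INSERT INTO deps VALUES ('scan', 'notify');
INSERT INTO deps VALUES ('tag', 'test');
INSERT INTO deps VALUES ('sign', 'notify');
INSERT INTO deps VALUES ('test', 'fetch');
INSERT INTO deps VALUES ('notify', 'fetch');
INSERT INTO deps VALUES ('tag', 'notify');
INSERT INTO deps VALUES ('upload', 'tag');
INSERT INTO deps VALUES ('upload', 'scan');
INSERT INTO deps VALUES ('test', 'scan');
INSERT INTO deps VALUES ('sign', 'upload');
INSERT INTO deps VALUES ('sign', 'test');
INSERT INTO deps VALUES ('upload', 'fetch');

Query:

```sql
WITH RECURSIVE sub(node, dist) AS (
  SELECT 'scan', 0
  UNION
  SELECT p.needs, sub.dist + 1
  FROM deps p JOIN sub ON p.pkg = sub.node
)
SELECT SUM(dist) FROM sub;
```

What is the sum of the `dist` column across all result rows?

3

Base: (scan, dist=0).
Iteration 1: edges from {scan} -> (notify, dist=1).
Iteration 2: edges from {notify} -> (fetch, dist=2).
Iteration 3: no outgoing edges from {fetch}; recursion stops.
SUM(dist) = 0 + 1 + 2 = 3.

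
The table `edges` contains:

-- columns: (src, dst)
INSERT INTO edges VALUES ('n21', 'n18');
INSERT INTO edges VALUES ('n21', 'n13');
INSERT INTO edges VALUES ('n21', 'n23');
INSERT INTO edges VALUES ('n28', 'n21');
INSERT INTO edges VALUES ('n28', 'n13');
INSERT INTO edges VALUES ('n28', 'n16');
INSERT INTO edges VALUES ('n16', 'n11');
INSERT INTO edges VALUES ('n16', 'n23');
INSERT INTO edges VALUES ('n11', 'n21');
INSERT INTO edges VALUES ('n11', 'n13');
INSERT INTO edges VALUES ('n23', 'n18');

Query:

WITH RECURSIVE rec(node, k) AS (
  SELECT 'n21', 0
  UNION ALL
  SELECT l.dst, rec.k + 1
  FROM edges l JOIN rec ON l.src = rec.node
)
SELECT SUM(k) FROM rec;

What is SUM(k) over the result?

Base: (n21, k=0).
Iteration 1: edges from {n21} -> (n13, k=1), (n18, k=1), (n23, k=1).
Iteration 2: edges from {n13,n18,n23} -> (n18, k=2).
Iteration 3: no outgoing edges from {n18}; recursion stops.
SUM(k) = 0 + 1 + 1 + 1 + 2 = 5.

5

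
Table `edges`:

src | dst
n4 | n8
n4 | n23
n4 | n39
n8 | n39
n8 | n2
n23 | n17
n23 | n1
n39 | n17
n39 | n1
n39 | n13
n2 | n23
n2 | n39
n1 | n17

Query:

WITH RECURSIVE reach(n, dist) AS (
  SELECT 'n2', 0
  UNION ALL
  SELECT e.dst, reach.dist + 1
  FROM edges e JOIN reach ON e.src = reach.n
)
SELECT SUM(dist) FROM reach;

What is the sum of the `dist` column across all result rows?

Base: (n2, dist=0).
Iteration 1: edges from {n2} -> (n23, dist=1), (n39, dist=1).
Iteration 2: edges from {n23,n39} -> (n1, dist=2) x2, (n13, dist=2), (n17, dist=2) x2. [UNION ALL keeps all 5 new rows, including repeats]
Iteration 3: edges from {n1,n13,n17} -> (n17, dist=3) x2. [UNION ALL keeps all 2 new rows, including repeats]
Iteration 4: no outgoing edges from {n17}; recursion stops.
SUM(dist) = 0 + 1 + 1 + 2 + 2 + 2 + 2 + 2 + 3 + 3 = 18.

18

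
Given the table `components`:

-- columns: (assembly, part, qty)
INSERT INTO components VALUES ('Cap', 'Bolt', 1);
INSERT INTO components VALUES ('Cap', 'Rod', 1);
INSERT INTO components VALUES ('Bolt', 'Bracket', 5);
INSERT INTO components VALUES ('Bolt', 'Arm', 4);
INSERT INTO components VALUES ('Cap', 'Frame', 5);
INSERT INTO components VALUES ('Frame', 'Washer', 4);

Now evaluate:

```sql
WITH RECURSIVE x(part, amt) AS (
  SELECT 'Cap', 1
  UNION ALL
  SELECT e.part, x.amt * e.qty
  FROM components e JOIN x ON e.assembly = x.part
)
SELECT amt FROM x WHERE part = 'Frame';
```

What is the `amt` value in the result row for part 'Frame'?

5

Base: (Cap, amt=1).
Iteration 1: components of {Cap} -> Bolt = 1*1 = 1, Frame = 1*5 = 5, Rod = 1*1 = 1.
Iteration 2: components of {Bolt,Frame,Rod} -> Arm = 1*4 = 4, Bracket = 1*5 = 5, Washer = 5*4 = 20.
Iteration 3: no further components; recursion stops.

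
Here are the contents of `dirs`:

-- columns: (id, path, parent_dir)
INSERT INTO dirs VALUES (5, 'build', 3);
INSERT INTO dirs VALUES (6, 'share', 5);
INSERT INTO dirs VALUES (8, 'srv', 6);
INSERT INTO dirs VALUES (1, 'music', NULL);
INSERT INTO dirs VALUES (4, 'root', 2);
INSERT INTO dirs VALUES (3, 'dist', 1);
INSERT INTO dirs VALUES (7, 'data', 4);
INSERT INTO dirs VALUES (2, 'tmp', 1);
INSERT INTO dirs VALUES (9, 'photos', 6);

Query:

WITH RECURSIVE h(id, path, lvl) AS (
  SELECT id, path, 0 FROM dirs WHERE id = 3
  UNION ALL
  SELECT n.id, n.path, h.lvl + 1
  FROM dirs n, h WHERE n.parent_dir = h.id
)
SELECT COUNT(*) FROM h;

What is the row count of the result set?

5

Base: id=3 (dist) at lvl 0.
Iteration 1: rows with parent_dir in {3} -> build (id 5, lvl 1).
Iteration 2: rows with parent_dir in {5} -> share (id 6, lvl 2).
Iteration 3: rows with parent_dir in {6} -> srv (id 8, lvl 3), photos (id 9, lvl 3).
Iteration 4: no rows with parent_dir in {8,9}; recursion stops.
Total rows emitted: 5.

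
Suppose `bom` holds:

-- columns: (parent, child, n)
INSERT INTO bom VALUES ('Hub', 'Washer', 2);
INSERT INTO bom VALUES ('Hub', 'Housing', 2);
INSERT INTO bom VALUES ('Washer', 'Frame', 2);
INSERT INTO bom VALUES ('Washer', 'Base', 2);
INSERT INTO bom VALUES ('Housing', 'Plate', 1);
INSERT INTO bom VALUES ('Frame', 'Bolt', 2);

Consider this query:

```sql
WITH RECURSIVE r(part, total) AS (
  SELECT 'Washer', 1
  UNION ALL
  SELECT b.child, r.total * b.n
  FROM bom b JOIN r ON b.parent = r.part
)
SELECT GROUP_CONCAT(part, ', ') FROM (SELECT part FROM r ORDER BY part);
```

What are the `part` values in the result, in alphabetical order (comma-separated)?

Base: (Washer, total=1).
Iteration 1: components of {Washer} -> Base = 1*2 = 2, Frame = 1*2 = 2.
Iteration 2: components of {Base,Frame} -> Bolt = 2*2 = 4.
Iteration 3: no further components; recursion stops.

Base, Bolt, Frame, Washer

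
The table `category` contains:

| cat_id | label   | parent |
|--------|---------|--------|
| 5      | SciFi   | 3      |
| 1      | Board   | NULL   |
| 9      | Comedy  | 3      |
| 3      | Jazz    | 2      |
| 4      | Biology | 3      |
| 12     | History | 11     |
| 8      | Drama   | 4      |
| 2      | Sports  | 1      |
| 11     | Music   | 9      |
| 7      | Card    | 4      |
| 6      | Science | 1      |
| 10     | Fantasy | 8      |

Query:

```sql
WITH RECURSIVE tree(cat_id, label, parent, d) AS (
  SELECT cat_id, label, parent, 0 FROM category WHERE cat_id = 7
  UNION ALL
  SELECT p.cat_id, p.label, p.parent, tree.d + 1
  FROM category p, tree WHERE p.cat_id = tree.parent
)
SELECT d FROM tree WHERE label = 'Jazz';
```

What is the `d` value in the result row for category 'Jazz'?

2

Base: cat_id=7 (Card), parent=4, d 0.
Iteration 1: join on cat_id=4 -> Biology (id 4, parent=3, d 1).
Iteration 2: join on cat_id=3 -> Jazz (id 3, parent=2, d 2).
Iteration 3: join on cat_id=2 -> Sports (id 2, parent=1, d 3).
Iteration 4: join on cat_id=1 -> Board (id 1, parent=NULL, d 4).
Iteration 5: parent is NULL; no match; recursion stops.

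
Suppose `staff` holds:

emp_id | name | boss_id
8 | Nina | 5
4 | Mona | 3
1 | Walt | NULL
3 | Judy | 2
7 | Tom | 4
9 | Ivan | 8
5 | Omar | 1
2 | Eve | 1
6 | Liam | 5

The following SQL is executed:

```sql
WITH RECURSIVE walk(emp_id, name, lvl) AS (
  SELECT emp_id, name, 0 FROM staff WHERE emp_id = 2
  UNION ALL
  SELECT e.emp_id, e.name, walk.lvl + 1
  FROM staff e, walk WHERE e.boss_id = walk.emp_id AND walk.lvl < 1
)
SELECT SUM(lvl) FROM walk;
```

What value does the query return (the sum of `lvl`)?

1

Base: emp_id=2 (Eve) at lvl 0.
Iteration 1: rows with boss_id in {2} -> Judy (id 3, lvl 1).
Iteration 2: lvl < 1 fails for all current rows; recursion stops.
SUM(lvl) = 0 + 1 = 1.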